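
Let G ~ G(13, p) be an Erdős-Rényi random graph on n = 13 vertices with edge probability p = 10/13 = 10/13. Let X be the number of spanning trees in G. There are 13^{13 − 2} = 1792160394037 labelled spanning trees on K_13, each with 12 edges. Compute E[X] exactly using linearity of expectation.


K_13 has 13^{13 − 2} = 1792160394037 labelled spanning trees.
For each such spanning tree H, let X_H = 1 if all 12 edges of H are present in G. Then P[X_H = 1] = p^{12} = (10/13)^{12} = 1000000000000/23298085122481.
Summing the indicators: E[X] = Σ_H E[X_H] = 1792160394037 · p^{12} = 1792160394037 · 1000000000000/23298085122481 = 1000000000000/13.
Numerically: E[X] ≈ 7.6923e+10.

E[X] = 1792160394037 · (10/13)^{12} = 1000000000000/13 ≈ 7.6923e+10.


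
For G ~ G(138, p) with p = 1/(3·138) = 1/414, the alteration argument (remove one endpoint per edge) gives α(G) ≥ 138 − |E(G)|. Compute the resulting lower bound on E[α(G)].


E[|E(G)|] = C(138, 2)·p = 9453 · (1/414) = 137/6.
E[α(G)] ≥ n − E[|E(G)|] = 138 − 137/6 = 691/6.
Numerically: ≈ 115.1667.
(This is only a lower bound; the true E[α(G)] may be larger.)

E[α(G)] ≥ 691/6 ≈ 115.1667.


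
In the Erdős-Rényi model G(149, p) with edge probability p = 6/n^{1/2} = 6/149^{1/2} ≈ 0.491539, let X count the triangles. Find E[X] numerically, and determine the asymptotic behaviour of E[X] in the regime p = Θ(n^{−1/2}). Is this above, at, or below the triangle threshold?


Number of potential triangles: C(149, 3) = 540274.
Each occurs with probability p³ ≈ (0.491539)³ ≈ 1.18761137e-01.
By linearity: E[X] = C(149, 3)·p³ ≈ 540274 · 1.18761137e-01 ≈ 64163.554786.
Since α = 1/2 < 1, p = c/n^{1/2} ≫ 1/n is above the triangle threshold p ~ 1/n. Asymptotically E[X] ~ (c³/6)·n^{3(1−α)} = (6³/6)·n^{1.5} → ∞; triangles are abundant w.h.p.

E[X] ≈ 64163.554786; in regime p = Θ(1/n^{1/2}) E[X] diverges (above the triangle threshold p ~ 1/n).


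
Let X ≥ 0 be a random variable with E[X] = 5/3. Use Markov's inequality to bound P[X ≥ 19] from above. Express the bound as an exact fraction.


μ = E[X] = 5/3, a = 19.
Markov: P[X ≥ 19] ≤ μ/a = (5/3)/19 = 5/57.
Numerically: ≈ 0.08772.
(Since a = 19 > μ = 1.66667, the bound 5/57 is < 1 and informative.)

P[X ≥ 19] ≤ 5/57 ≈ 0.08772.


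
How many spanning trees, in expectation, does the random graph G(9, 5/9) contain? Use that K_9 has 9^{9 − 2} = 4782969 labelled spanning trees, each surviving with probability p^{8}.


K_9 has 9^{9 − 2} = 4782969 labelled spanning trees.
For each such spanning tree H, let X_H = 1 if all 8 edges of H are present in G. Then P[X_H = 1] = p^{8} = (5/9)^{8} = 390625/43046721.
By linearity: E[X] = Σ_H E[X_H] = 4782969 · p^{8} = 4782969 · 390625/43046721 = 390625/9.
Numerically: E[X] ≈ 4.34e+04.

E[X] = 4782969 · (5/9)^{8} = 390625/9 ≈ 4.34e+04.


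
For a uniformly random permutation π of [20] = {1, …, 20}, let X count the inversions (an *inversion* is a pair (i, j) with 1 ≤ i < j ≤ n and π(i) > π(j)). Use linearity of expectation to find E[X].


Write X = Σ X_I over the C(20, 2) = 190 pairs i < j, with X_I the indicator of one inversion.
There are 190 indicators.
For each fixed pair i < j, the values π(i) and π(j) are two distinct elements of {1, …, 20} in uniformly random order; by symmetry P[π(i) > π(j)] = 1/2.
By linearity: E[X] = 190 · (1/2) = C(20, 2) · (1/2) = 190/2 = 95 ≈ 95.0000.

E[X] = 95 = 95.0000.


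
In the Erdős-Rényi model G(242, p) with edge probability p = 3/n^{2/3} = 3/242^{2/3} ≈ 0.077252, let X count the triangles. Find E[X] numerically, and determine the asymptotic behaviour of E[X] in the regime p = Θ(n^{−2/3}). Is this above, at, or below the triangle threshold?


Number of potential triangles: C(242, 3) = 2332880.
Each occurs with probability p³ ≈ (0.077252)³ ≈ 4.6103408e-04.
By linearity: E[X] = C(242, 3)·p³ ≈ 2332880 · 4.6103408e-04 ≈ 1075.53719.
Since α = 2/3 < 1, p = c/n^{2/3} ≫ 1/n is above the triangle threshold p ~ 1/n. Asymptotically E[X] ~ (c³/6)·n^{3(1−α)} = (3³/6)·n^{1} → ∞; triangles are abundant w.h.p.

E[X] ≈ 1075.53719; in regime p = Θ(1/n^{2/3}) E[X] diverges (above the triangle threshold p ~ 1/n).


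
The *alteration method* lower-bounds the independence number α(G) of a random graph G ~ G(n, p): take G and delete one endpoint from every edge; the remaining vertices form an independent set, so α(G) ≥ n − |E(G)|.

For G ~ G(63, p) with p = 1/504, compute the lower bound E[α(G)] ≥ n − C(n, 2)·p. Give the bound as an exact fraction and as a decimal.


E[|E(G)|] = C(63, 2)·p = 1953 · (1/504) = 31/8.
E[α(G)] ≥ n − E[|E(G)|] = 63 − 31/8 = 473/8.
Numerically: ≈ 59.12500.
(This is only a lower bound; the true E[α(G)] may be larger.)

E[α(G)] ≥ 473/8 ≈ 59.12500.


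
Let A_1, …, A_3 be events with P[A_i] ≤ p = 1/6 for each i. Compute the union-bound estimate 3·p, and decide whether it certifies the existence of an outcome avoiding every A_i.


Union bound: P[∪_{i=1}^{3} A_i] ≤ Σ_i P[A_i] ≤ 3·p = 3·(1/6) = 1/2.
Numerically: 1/2 ≈ 0.500000.
Is 1/2 < 1? YES.
Since P[∪ A_i] ≤ 1/2 < 1, the complement has P[∩ A_i^c] ≥ 1 − 1/2 = 1/2 > 0, so some outcome avoids every A_i.

3·p = 1/2 ≈ 0.500000; existence CERTIFIED by the union bound.


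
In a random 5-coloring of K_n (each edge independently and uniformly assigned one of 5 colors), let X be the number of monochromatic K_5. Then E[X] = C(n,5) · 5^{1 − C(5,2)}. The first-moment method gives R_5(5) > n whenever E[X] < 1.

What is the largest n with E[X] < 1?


We need C(n, 5) · 5^{1 − 10} < 1, i.e. C(n, 5) < 5^{10 − 1} = 1953125.
Check values of n near the boundary:
  n = 47: C(47, 5) = 1533939; 1533939 < 1953125? YES
  n = 48: C(48, 5) = 1712304; 1712304 < 1953125? YES
  n = 49: C(49, 5) = 1906884; 1906884 < 1953125? YES
  n = 50: C(50, 5) = 2118760; 2118760 < 1953125? NO
  n = 51: C(51, 5) = 2349060; 2349060 < 1953125? NO
The largest n with C(n, 5) < 1953125 is n = 49 (where E[X] = 1906884/1953125 ≈ 0.976). Hence R_5(5) > 49, i.e. R_5(5) ≥ 50.

Largest n = 49; hence R_5(5) > 49.


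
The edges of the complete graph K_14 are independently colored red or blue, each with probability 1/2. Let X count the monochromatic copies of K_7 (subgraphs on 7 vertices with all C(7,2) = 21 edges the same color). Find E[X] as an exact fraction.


Let X = Σ_S X_S over the C(14, 7) = 3432 subsets S of size 7, where X_S = 1 if the K_7 on S is monochromatic.
For a fixed S, the K_7 on S has C(7, 2) = 21 edges. P[all 21 edges red] = (1/2)^21, and likewise for blue, so P[monochromatic] = 2·(1/2)^21 = 2^{1 − 21} = 1/1048576.
Summing: E[X] = C(14, 7) · 2^{1 − 21} = 3432 · 1/1048576 = 429/131072.
Numerically: E[X] ≈ 0.00327.

E[X] = C(14,7)·2^(1−C(7,2)) = 429/131072 ≈ 0.00327.


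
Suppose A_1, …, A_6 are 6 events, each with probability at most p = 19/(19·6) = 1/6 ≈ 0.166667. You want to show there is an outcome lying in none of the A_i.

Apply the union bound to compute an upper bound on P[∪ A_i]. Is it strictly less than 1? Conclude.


Union bound: P[∪_{i=1}^{6} A_i] ≤ Σ_i P[A_i] ≤ 6·p = 6·(1/6) = 1.
Numerically: 1 ≈ 1.000000.
Is 1 < 1? NO.
Since the bound 1 is ≥ 1, the union bound is uninformative here; it does NOT by itself certify existence.

6·p = 1 ≈ 1.000000; existence NOT certified by the union bound.


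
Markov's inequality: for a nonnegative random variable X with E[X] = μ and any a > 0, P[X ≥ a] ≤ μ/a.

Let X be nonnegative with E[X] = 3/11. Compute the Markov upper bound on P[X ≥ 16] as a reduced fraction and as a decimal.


μ = E[X] = 3/11, a = 16.
Markov: P[X ≥ 16] ≤ μ/a = (3/11)/16 = 3/176.
Numerically: ≈ 0.017.
(Since a = 16 > μ = 0.273, the bound 3/176 is < 1 and informative.)

P[X ≥ 16] ≤ 3/176 ≈ 0.017.


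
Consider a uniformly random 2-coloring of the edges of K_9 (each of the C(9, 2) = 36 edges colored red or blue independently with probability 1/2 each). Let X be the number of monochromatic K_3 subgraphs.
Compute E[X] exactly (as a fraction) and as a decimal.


Let X = Σ_S X_S over the C(9, 3) = 84 subsets S of size 3, where X_S = 1 if the K_3 on S is monochromatic.
For a fixed S, the K_3 on S has C(3, 2) = 3 edges. P[all 3 edges red] = (1/2)^3, and likewise for blue, so P[monochromatic] = 2·(1/2)^3 = 2^{1 − 3} = 1/4.
By linearity: E[X] = C(9, 3) · 2^{1 − 3} = 84 · 1/4 = 21.
Numerically: E[X] ≈ 21.00000.

E[X] = C(9,3)·2^(1−C(3,2)) = 21 ≈ 21.00000.


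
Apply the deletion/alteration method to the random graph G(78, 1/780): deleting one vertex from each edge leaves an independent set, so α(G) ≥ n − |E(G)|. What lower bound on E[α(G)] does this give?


E[|E(G)|] = C(78, 2)·p = 3003 · (1/780) = 77/20.
E[α(G)] ≥ n − E[|E(G)|] = 78 − 77/20 = 1483/20.
Numerically: ≈ 74.150.
(This is only a lower bound; the true E[α(G)] may be larger.)

E[α(G)] ≥ 1483/20 ≈ 74.150.


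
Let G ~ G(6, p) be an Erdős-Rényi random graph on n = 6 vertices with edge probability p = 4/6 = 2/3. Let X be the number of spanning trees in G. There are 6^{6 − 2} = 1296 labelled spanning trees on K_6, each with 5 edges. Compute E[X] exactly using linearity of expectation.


K_6 has 6^{6 − 2} = 1296 labelled spanning trees.
For each such spanning tree H, let X_H = 1 if all 5 edges of H are present in G. Then P[X_H = 1] = p^{5} = (2/3)^{5} = 32/243.
By linearity of expectation: E[X] = Σ_H E[X_H] = 1296 · p^{5} = 1296 · 32/243 = 512/3.
Numerically: E[X] ≈ 170.67.

E[X] = 1296 · (2/3)^{5} = 512/3 ≈ 170.67.


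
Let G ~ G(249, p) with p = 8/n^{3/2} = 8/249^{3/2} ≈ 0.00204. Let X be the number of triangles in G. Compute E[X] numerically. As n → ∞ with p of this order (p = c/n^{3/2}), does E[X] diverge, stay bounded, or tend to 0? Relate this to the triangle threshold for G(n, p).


Number of potential triangles: C(249, 3) = 2542124.
Each occurs with probability p³ ≈ (0.00204)³ ≈ 8.44059e-09.
By linearity: E[X] = C(249, 3)·p³ ≈ 2542124 · 8.44059e-09 ≈ 0.021.
Since α = 3/2 > 1, p = c/n^{3/2} = o(1/n) is below the triangle threshold p ~ 1/n. Asymptotically E[X] ~ (c³/6)·n^{3(1−α)} = (8³/6)·n^{-1.5} → 0, so by Markov's inequality G has no triangles w.h.p.

E[X] ≈ 0.021; in regime p = Θ(1/n^{3/2}) E[X] tends to 0 (below the triangle threshold p ~ 1/n).


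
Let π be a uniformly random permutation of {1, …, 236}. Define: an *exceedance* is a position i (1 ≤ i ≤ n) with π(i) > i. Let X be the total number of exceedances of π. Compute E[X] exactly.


Write X = Σ_{i=1}^{236} X_i, where X_i = 1_{π(i) > i}.
For each fixed i, π(i) is uniform over {1, …, 236} (marginal of a uniform permutation), so P[π(i) > i] = (n − i)/n. Summing: Σ_{i=1}^{236} (n − i)/n = (0 + 1 + … + 235)/236 = 236(236 − 1)/(2·236) = (236 − 1)/2.
Hence E[X] = Σ_{i=1}^{236} (236 − i)/236 = 235/2 ≈ 117.500000.

E[X] = 235/2 = 117.500000.


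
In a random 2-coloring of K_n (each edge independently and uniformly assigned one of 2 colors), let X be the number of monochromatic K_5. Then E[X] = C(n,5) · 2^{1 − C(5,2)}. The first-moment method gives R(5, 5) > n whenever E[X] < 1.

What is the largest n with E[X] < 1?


We need C(n, 5) · 2^{1 − 10} < 1, i.e. C(n, 5) < 2^{10 − 1} = 512.
Check values of n near the boundary:
  n = 7: C(7, 5) = 21; 21 < 512? YES
  n = 8: C(8, 5) = 56; 56 < 512? YES
  n = 9: C(9, 5) = 126; 126 < 512? YES
  n = 10: C(10, 5) = 252; 252 < 512? YES
  n = 11: C(11, 5) = 462; 462 < 512? YES
  n = 12: C(12, 5) = 792; 792 < 512? NO
  n = 13: C(13, 5) = 1287; 1287 < 512? NO
  n = 14: C(14, 5) = 2002; 2002 < 512? NO
The largest n with C(n, 5) < 512 is n = 11 (where E[X] = 231/256 ≈ 0.9023). Hence R(5, 5) > 11, i.e. R(5, 5) ≥ 12.

Largest n = 11; hence R(5, 5) > 11.


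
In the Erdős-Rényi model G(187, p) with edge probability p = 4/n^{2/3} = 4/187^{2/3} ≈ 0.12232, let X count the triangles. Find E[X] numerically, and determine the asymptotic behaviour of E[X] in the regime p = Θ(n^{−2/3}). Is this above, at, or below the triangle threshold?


Number of potential triangles: C(187, 3) = 1072445.
Each occurs with probability p³ ≈ (0.12232)³ ≈ 1.83019246e-03.
By linearity: E[X] = C(187, 3)·p³ ≈ 1072445 · 1.83019246e-03 ≈ 1962.780749.
Since α = 2/3 < 1, p = c/n^{2/3} ≫ 1/n is above the triangle threshold p ~ 1/n. Asymptotically E[X] ~ (c³/6)·n^{3(1−α)} = (4³/6)·n^{1} → ∞; triangles are abundant w.h.p.

E[X] ≈ 1962.780749; in regime p = Θ(1/n^{2/3}) E[X] diverges (above the triangle threshold p ~ 1/n).


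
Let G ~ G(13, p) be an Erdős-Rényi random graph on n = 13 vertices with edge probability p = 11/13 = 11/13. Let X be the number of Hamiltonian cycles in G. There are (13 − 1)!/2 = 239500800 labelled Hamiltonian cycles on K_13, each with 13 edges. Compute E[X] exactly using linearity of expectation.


K_13 has (13 − 1)!/2 = 239500800 labelled Hamiltonian cycles.
For each such Hamiltonian cycle H, let X_H = 1 if all 13 edges of H are present in G. Then P[X_H = 1] = p^{13} = (11/13)^{13} = 34522712143931/302875106592253.
By linearity: E[X] = Σ_H E[X_H] = 239500800 · p^{13} = 239500800 · 34522712143931/302875106592253 = 8268217176641189644800/302875106592253.
Numerically: E[X] ≈ 2.73e+07.

E[X] = 239500800 · (11/13)^{13} = 8268217176641189644800/302875106592253 ≈ 2.73e+07.


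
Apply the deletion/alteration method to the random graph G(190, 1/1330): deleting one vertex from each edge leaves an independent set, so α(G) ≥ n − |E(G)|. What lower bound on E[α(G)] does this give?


E[|E(G)|] = C(190, 2)·p = 17955 · (1/1330) = 27/2.
E[α(G)] ≥ n − E[|E(G)|] = 190 − 27/2 = 353/2.
Numerically: ≈ 176.500.
(This is only a lower bound; the true E[α(G)] may be larger.)

E[α(G)] ≥ 353/2 ≈ 176.500.


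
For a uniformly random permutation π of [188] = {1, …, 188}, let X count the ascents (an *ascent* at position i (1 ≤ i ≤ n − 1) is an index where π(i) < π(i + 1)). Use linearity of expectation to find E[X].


Write X = Σ X_I over i = 1, …, 187, with X_I the indicator of one ascent.
There are 187 indicators.
For each fixed i, the pair (π(i), π(i+1)) is a uniformly random ordered pair of distinct values from {1, …, 188}; by symmetry P[π(i) < π(i+1)] = 1/2.
By linearity: E[X] = 187 · (1/2) = (188 − 1) · (1/2) = 187/2 ≈ 93.50000.

E[X] = 187/2 = 93.50000.


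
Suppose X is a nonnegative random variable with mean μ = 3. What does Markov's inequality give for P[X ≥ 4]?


μ = E[X] = 3, a = 4.
Markov: P[X ≥ 4] ≤ μ/a = (3)/4 = 3/4.
Numerically: ≈ 0.75000.
(Since a = 4 > μ = 3.00000, the bound 3/4 is < 1 and informative.)

P[X ≥ 4] ≤ 3/4 ≈ 0.75000.


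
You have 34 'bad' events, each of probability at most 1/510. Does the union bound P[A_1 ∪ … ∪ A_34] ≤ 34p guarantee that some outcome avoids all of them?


Union bound: P[∪_{i=1}^{34} A_i] ≤ Σ_i P[A_i] ≤ 34·p = 34·(1/510) = 1/15.
Numerically: 1/15 ≈ 0.067.
Is 1/15 < 1? YES.
Since P[∪ A_i] ≤ 1/15 < 1, the complement has P[∩ A_i^c] ≥ 1 − 1/15 = 14/15 > 0, so some outcome avoids every A_i.

34·p = 1/15 ≈ 0.067; existence CERTIFIED by the union bound.


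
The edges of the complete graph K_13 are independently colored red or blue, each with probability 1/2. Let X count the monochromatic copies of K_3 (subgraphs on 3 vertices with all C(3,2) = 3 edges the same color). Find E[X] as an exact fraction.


Let X = Σ_S X_S over the C(13, 3) = 286 subsets S of size 3, where X_S = 1 if the K_3 on S is monochromatic.
For a fixed S, the K_3 on S has C(3, 2) = 3 edges. P[all 3 edges red] = (1/2)^3, and likewise for blue, so P[monochromatic] = 2·(1/2)^3 = 2^{1 − 3} = 1/4.
By linearity of expectation: E[X] = C(13, 3) · 2^{1 − 3} = 286 · 1/4 = 143/2.
Numerically: E[X] ≈ 71.500.

E[X] = C(13,3)·2^(1−C(3,2)) = 143/2 ≈ 71.500.


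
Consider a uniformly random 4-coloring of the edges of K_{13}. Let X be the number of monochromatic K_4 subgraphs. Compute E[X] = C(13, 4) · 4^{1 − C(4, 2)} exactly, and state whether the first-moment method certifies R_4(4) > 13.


E[X] = C(13, 4) · 4^{1 − 6} = 715 · 4^{−5} = 715/1024.
As a reduced fraction: E[X] = 715/1024 ≈ 0.69824.
Is E[X] < 1? YES.
Since E[X] < 1, there exists a 4-coloring of K_{13} with no monochromatic K_4; hence R_4(4) > 13.

E[X] = 715/1024 ≈ 0.69824; E[X] < 1, so R_4(4) > 13.


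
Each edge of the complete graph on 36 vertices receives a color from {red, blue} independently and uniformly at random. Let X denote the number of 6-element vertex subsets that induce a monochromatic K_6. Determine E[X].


Let X = Σ_S X_S over the C(36, 6) = 1947792 subsets S of size 6, where X_S = 1 if the K_6 on S is monochromatic.
For a fixed S, the K_6 on S has C(6, 2) = 15 edges. P[all 15 edges red] = (1/2)^15, and likewise for blue, so P[monochromatic] = 2·(1/2)^15 = 2^{1 − 15} = 1/16384.
By linearity of expectation: E[X] = C(36, 6) · 2^{1 − 15} = 1947792 · 1/16384 = 121737/1024.
Numerically: E[X] ≈ 118.884.

E[X] = C(36,6)·2^(1−C(6,2)) = 121737/1024 ≈ 118.884.


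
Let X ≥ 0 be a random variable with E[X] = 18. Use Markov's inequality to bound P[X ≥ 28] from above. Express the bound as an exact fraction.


μ = E[X] = 18, a = 28.
Markov: P[X ≥ 28] ≤ μ/a = (18)/28 = 9/14.
Numerically: ≈ 0.642857.
(Since a = 28 > μ = 18.000000, the bound 9/14 is < 1 and informative.)

P[X ≥ 28] ≤ 9/14 ≈ 0.642857.


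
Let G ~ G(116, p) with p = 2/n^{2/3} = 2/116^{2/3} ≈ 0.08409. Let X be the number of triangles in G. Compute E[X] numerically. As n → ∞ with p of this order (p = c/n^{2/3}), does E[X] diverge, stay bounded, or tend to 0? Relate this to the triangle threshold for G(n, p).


Number of potential triangles: C(116, 3) = 253460.
Each occurs with probability p³ ≈ (0.08409)³ ≈ 5.945303e-04.
By linearity: E[X] = C(116, 3)·p³ ≈ 253460 · 5.945303e-04 ≈ 150.6897.
Since α = 2/3 < 1, p = c/n^{2/3} ≫ 1/n is above the triangle threshold p ~ 1/n. Asymptotically E[X] ~ (c³/6)·n^{3(1−α)} = (2³/6)·n^{1} → ∞; triangles are abundant w.h.p.

E[X] ≈ 150.6897; in regime p = Θ(1/n^{2/3}) E[X] diverges (above the triangle threshold p ~ 1/n).


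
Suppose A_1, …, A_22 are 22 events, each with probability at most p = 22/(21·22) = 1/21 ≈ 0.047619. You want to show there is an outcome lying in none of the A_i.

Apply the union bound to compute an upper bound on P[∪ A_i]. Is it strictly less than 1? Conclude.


Union bound: P[∪_{i=1}^{22} A_i] ≤ Σ_i P[A_i] ≤ 22·p = 22·(1/21) = 22/21.
Numerically: 22/21 ≈ 1.047619.
Is 22/21 < 1? NO.
Since the bound 22/21 is ≥ 1, the union bound is uninformative here; it does NOT by itself certify existence.

22·p = 22/21 ≈ 1.047619; existence NOT certified by the union bound.


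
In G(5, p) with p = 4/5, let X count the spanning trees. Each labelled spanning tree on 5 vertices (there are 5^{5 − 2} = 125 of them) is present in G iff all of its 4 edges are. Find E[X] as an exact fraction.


K_5 has 5^{5 − 2} = 125 labelled spanning trees.
For each such spanning tree H, let X_H = 1 if all 4 edges of H are present in G. Then P[X_H = 1] = p^{4} = (4/5)^{4} = 256/625.
By linearity of expectation: E[X] = Σ_H E[X_H] = 125 · p^{4} = 125 · 256/625 = 256/5.
Numerically: E[X] ≈ 51.2.

E[X] = 125 · (4/5)^{4} = 256/5 ≈ 51.2.


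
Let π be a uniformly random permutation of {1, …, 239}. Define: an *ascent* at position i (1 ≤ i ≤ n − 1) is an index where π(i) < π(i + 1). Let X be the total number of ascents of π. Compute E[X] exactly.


Write X = Σ X_I over i = 1, …, 238, with X_I the indicator of one ascent.
There are 238 indicators.
For each fixed i, the pair (π(i), π(i+1)) is a uniformly random ordered pair of distinct values from {1, …, 239}; by symmetry P[π(i) < π(i+1)] = 1/2.
By linearity: E[X] = 238 · (1/2) = (239 − 1) · (1/2) = 119 ≈ 119.00000.

E[X] = 119 = 119.00000.


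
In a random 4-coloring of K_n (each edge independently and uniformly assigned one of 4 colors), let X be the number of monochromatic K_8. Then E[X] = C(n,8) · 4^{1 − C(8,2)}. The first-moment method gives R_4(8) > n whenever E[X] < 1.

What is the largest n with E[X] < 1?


We need C(n, 8) · 4^{1 − 28} < 1, i.e. C(n, 8) < 4^{28 − 1} = 18014398509481984.
Check values of n near the boundary:
  n = 402: C(402, 8) = 15770615726749950; 15770615726749950 < 18014398509481984? YES
  n = 403: C(403, 8) = 16090020602228430; 16090020602228430 < 18014398509481984? YES
  n = 404: C(404, 8) = 16415071523485570; 16415071523485570 < 18014398509481984? YES
  n = 405: C(405, 8) = 16745853821188050; 16745853821188050 < 18014398509481984? YES
  n = 406: C(406, 8) = 17082453897995850; 17082453897995850 < 18014398509481984? YES
  n = 407: C(407, 8) = 17424959239309050; 17424959239309050 < 18014398509481984? YES
  n = 408: C(408, 8) = 17773458424095231; 17773458424095231 < 18014398509481984? YES
  n = 409: C(409, 8) = 18128041135797879; 18128041135797879 < 18014398509481984? NO
The largest n with C(n, 8) < 18014398509481984 is n = 408 (where E[X] = 17773458424095231/18014398509481984 ≈ 0.9866251). Hence R_4(8) > 408, i.e. R_4(8) ≥ 409.

Largest n = 408; hence R_4(8) > 408.


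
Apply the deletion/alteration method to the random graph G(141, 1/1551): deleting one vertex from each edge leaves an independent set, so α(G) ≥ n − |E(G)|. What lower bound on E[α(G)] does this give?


E[|E(G)|] = C(141, 2)·p = 9870 · (1/1551) = 70/11.
E[α(G)] ≥ n − E[|E(G)|] = 141 − 70/11 = 1481/11.
Numerically: ≈ 134.636364.
(This is only a lower bound; the true E[α(G)] may be larger.)

E[α(G)] ≥ 1481/11 ≈ 134.636364.


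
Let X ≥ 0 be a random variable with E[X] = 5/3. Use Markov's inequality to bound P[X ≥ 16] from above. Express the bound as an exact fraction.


μ = E[X] = 5/3, a = 16.
Markov: P[X ≥ 16] ≤ μ/a = (5/3)/16 = 5/48.
Numerically: ≈ 0.104.
(Since a = 16 > μ = 1.667, the bound 5/48 is < 1 and informative.)

P[X ≥ 16] ≤ 5/48 ≈ 0.104.


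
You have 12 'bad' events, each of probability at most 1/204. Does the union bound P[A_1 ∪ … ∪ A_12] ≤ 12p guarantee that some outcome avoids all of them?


Union bound: P[∪_{i=1}^{12} A_i] ≤ Σ_i P[A_i] ≤ 12·p = 12·(1/204) = 1/17.
Numerically: 1/17 ≈ 0.059.
Is 1/17 < 1? YES.
Since P[∪ A_i] ≤ 1/17 < 1, the complement has P[∩ A_i^c] ≥ 1 − 1/17 = 16/17 > 0, so some outcome avoids every A_i.

12·p = 1/17 ≈ 0.059; existence CERTIFIED by the union bound.


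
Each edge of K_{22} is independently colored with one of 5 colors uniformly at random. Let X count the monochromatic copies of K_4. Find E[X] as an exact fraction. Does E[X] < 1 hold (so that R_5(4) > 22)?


E[X] = C(22, 4) · 5^{1 − 6} = 7315 · 5^{−5} = 7315/3125.
As a reduced fraction: E[X] = 1463/625 ≈ 2.3408.
Is E[X] < 1? NO.
Since E[X] ≥ 1, the first-moment bound is inconclusive at n = 22; it does NOT by itself certify R_5(4) > 22.

E[X] = 1463/625 ≈ 2.3408; E[X] ≥ 1; first-moment method inconclusive here.


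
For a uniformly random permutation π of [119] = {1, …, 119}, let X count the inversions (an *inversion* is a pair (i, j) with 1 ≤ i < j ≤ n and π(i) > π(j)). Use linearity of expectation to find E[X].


Write X = Σ X_I over the C(119, 2) = 7021 pairs i < j, with X_I the indicator of one inversion.
There are 7021 indicators.
For each fixed pair i < j, the values π(i) and π(j) are two distinct elements of {1, …, 119} in uniformly random order; by symmetry P[π(i) > π(j)] = 1/2.
By linearity: E[X] = 7021 · (1/2) = C(119, 2) · (1/2) = 7021/2 = 7021/2 ≈ 3510.500.

E[X] = 7021/2 = 3510.500.


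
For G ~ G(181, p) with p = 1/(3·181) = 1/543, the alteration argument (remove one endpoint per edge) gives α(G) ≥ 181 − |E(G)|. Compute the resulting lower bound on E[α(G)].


E[|E(G)|] = C(181, 2)·p = 16290 · (1/543) = 30.
E[α(G)] ≥ n − E[|E(G)|] = 181 − 30 = 151.
Numerically: ≈ 151.000.
(This is only a lower bound; the true E[α(G)] may be larger.)

E[α(G)] ≥ 151 ≈ 151.000.


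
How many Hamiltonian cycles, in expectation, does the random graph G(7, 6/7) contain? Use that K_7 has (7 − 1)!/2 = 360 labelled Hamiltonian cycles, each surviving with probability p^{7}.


K_7 has (7 − 1)!/2 = 360 labelled Hamiltonian cycles.
For each such Hamiltonian cycle H, let X_H = 1 if all 7 edges of H are present in G. Then P[X_H = 1] = p^{7} = (6/7)^{7} = 279936/823543.
By linearity of expectation: E[X] = Σ_H E[X_H] = 360 · p^{7} = 360 · 279936/823543 = 100776960/823543.
Numerically: E[X] ≈ 122.4.

E[X] = 360 · (6/7)^{7} = 100776960/823543 ≈ 122.4.


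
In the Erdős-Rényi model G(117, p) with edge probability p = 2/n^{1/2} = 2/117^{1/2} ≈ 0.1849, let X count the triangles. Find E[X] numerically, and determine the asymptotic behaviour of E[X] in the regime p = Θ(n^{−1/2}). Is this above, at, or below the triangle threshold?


Number of potential triangles: C(117, 3) = 260130.
Each occurs with probability p³ ≈ (0.1849)³ ≈ 6.3213698e-03.
By linearity: E[X] = C(117, 3)·p³ ≈ 260130 · 6.3213698e-03 ≈ 1644.37792.
Since α = 1/2 < 1, p = c/n^{1/2} ≫ 1/n is above the triangle threshold p ~ 1/n. Asymptotically E[X] ~ (c³/6)·n^{3(1−α)} = (2³/6)·n^{1.5} → ∞; triangles are abundant w.h.p.

E[X] ≈ 1644.37792; in regime p = Θ(1/n^{1/2}) E[X] diverges (above the triangle threshold p ~ 1/n).


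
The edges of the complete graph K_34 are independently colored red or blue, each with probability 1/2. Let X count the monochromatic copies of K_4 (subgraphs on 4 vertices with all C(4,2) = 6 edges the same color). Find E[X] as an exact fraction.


Let X = Σ_S X_S over the C(34, 4) = 46376 subsets S of size 4, where X_S = 1 if the K_4 on S is monochromatic.
For a fixed S, the K_4 on S has C(4, 2) = 6 edges. P[all 6 edges red] = (1/2)^6, and likewise for blue, so P[monochromatic] = 2·(1/2)^6 = 2^{1 − 6} = 1/32.
Summing: E[X] = C(34, 4) · 2^{1 − 6} = 46376 · 1/32 = 5797/4.
Numerically: E[X] ≈ 1449.2500.

E[X] = C(34,4)·2^(1−C(4,2)) = 5797/4 ≈ 1449.2500.


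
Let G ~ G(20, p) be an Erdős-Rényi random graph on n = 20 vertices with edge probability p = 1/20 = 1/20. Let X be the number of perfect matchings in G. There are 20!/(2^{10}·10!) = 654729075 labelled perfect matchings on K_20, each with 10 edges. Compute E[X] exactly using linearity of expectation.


K_20 has 20!/(2^{10}·10!) = 654729075 labelled perfect matchings.
For each such perfect matching H, let X_H = 1 if all 10 edges of H are present in G. Then P[X_H = 1] = p^{10} = (1/20)^{10} = 1/10240000000000.
By linearity of expectation: E[X] = Σ_H E[X_H] = 654729075 · p^{10} = 654729075 · 1/10240000000000 = 26189163/409600000000.
Numerically: E[X] ≈ 6.39e-05.

E[X] = 654729075 · (1/20)^{10} = 26189163/409600000000 ≈ 6.39e-05.


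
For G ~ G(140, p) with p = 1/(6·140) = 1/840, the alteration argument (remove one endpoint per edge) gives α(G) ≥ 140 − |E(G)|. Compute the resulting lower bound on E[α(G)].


E[|E(G)|] = C(140, 2)·p = 9730 · (1/840) = 139/12.
E[α(G)] ≥ n − E[|E(G)|] = 140 − 139/12 = 1541/12.
Numerically: ≈ 128.41667.
(This is only a lower bound; the true E[α(G)] may be larger.)

E[α(G)] ≥ 1541/12 ≈ 128.41667.


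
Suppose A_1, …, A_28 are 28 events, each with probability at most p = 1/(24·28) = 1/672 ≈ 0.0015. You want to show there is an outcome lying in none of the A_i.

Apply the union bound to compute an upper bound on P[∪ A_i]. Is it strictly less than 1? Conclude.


Union bound: P[∪_{i=1}^{28} A_i] ≤ Σ_i P[A_i] ≤ 28·p = 28·(1/672) = 1/24.
Numerically: 1/24 ≈ 0.0417.
Is 1/24 < 1? YES.
Since P[∪ A_i] ≤ 1/24 < 1, the complement has P[∩ A_i^c] ≥ 1 − 1/24 = 23/24 > 0, so some outcome avoids every A_i.

28·p = 1/24 ≈ 0.0417; existence CERTIFIED by the union bound.


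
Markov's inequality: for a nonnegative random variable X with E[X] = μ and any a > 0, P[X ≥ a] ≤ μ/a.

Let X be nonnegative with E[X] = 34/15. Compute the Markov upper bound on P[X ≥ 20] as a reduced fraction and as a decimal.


μ = E[X] = 34/15, a = 20.
Markov: P[X ≥ 20] ≤ μ/a = (34/15)/20 = 17/150.
Numerically: ≈ 0.11333.
(Since a = 20 > μ = 2.26667, the bound 17/150 is < 1 and informative.)

P[X ≥ 20] ≤ 17/150 ≈ 0.11333.


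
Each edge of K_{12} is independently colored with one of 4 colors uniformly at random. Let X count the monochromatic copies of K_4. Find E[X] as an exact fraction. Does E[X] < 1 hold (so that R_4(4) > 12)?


E[X] = C(12, 4) · 4^{1 − 6} = 495 · 4^{−5} = 495/1024.
As a reduced fraction: E[X] = 495/1024 ≈ 0.483.
Is E[X] < 1? YES.
Since E[X] < 1, there exists a 4-coloring of K_{12} with no monochromatic K_4; hence R_4(4) > 12.

E[X] = 495/1024 ≈ 0.483; E[X] < 1, so R_4(4) > 12.


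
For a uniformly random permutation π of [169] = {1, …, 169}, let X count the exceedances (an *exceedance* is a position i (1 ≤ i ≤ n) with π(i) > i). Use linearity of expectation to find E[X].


Write X = Σ_{i=1}^{169} X_i, where X_i = 1_{π(i) > i}.
For each fixed i, π(i) is uniform over {1, …, 169} (marginal of a uniform permutation), so P[π(i) > i] = (n − i)/n. Summing: Σ_{i=1}^{169} (n − i)/n = (0 + 1 + … + 168)/169 = 169(169 − 1)/(2·169) = (169 − 1)/2.
Hence E[X] = Σ_{i=1}^{169} (169 − i)/169 = 84 ≈ 84.000.

E[X] = 84 = 84.000.


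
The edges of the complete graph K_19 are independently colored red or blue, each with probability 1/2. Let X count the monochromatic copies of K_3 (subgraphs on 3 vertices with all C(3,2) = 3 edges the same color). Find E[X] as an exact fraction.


Let X = Σ_S X_S over the C(19, 3) = 969 subsets S of size 3, where X_S = 1 if the K_3 on S is monochromatic.
For a fixed S, the K_3 on S has C(3, 2) = 3 edges. P[all 3 edges red] = (1/2)^3, and likewise for blue, so P[monochromatic] = 2·(1/2)^3 = 2^{1 − 3} = 1/4.
By linearity of expectation: E[X] = C(19, 3) · 2^{1 − 3} = 969 · 1/4 = 969/4.
Numerically: E[X] ≈ 242.25000.

E[X] = C(19,3)·2^(1−C(3,2)) = 969/4 ≈ 242.25000.


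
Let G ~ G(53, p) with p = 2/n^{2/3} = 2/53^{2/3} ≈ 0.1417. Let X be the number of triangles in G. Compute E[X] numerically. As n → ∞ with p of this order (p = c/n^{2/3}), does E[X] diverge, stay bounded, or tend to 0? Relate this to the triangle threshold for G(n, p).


Number of potential triangles: C(53, 3) = 23426.
Each occurs with probability p³ ≈ (0.1417)³ ≈ 2.847989e-03.
By linearity: E[X] = C(53, 3)·p³ ≈ 23426 · 2.847989e-03 ≈ 66.7170.
Since α = 2/3 < 1, p = c/n^{2/3} ≫ 1/n is above the triangle threshold p ~ 1/n. Asymptotically E[X] ~ (c³/6)·n^{3(1−α)} = (2³/6)·n^{1} → ∞; triangles are abundant w.h.p.

E[X] ≈ 66.7170; in regime p = Θ(1/n^{2/3}) E[X] diverges (above the triangle threshold p ~ 1/n).


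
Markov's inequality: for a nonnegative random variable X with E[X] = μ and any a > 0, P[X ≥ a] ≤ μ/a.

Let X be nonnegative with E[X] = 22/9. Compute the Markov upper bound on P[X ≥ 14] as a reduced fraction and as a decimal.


μ = E[X] = 22/9, a = 14.
Markov: P[X ≥ 14] ≤ μ/a = (22/9)/14 = 11/63.
Numerically: ≈ 0.175.
(Since a = 14 > μ = 2.444, the bound 11/63 is < 1 and informative.)

P[X ≥ 14] ≤ 11/63 ≈ 0.175.


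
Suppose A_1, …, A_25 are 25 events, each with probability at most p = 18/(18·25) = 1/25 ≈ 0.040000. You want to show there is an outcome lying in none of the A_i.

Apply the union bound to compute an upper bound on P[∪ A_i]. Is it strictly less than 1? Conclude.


Union bound: P[∪_{i=1}^{25} A_i] ≤ Σ_i P[A_i] ≤ 25·p = 25·(1/25) = 1.
Numerically: 1 ≈ 1.000000.
Is 1 < 1? NO.
Since the bound 1 is ≥ 1, the union bound is uninformative here; it does NOT by itself certify existence.

25·p = 1 ≈ 1.000000; existence NOT certified by the union bound.


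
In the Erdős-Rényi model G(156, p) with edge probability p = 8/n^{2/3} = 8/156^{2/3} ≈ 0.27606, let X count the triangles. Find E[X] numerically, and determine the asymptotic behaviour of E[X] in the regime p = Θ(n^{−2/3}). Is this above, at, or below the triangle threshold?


Number of potential triangles: C(156, 3) = 620620.
Each occurs with probability p³ ≈ (0.27606)³ ≈ 2.1038790e-02.
By linearity: E[X] = C(156, 3)·p³ ≈ 620620 · 2.1038790e-02 ≈ 13057.09402.
Since α = 2/3 < 1, p = c/n^{2/3} ≫ 1/n is above the triangle threshold p ~ 1/n. Asymptotically E[X] ~ (c³/6)·n^{3(1−α)} = (8³/6)·n^{1} → ∞; triangles are abundant w.h.p.

E[X] ≈ 13057.09402; in regime p = Θ(1/n^{2/3}) E[X] diverges (above the triangle threshold p ~ 1/n).


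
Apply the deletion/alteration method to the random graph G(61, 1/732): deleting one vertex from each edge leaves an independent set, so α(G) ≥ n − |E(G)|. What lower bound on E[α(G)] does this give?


E[|E(G)|] = C(61, 2)·p = 1830 · (1/732) = 5/2.
E[α(G)] ≥ n − E[|E(G)|] = 61 − 5/2 = 117/2.
Numerically: ≈ 58.500.
(This is only a lower bound; the true E[α(G)] may be larger.)

E[α(G)] ≥ 117/2 ≈ 58.500.


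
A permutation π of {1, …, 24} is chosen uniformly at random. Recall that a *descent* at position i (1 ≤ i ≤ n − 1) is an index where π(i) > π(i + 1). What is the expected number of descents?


Write X = Σ X_I over i = 1, …, 23, with X_I the indicator of one descent.
There are 23 indicators.
For each fixed i, the pair (π(i), π(i+1)) is a uniformly random ordered pair of distinct values from {1, …, 24}; by symmetry P[π(i) > π(i+1)] = 1/2.
By linearity: E[X] = 23 · (1/2) = (24 − 1) · (1/2) = 23/2 ≈ 11.5000.

E[X] = 23/2 = 11.5000.


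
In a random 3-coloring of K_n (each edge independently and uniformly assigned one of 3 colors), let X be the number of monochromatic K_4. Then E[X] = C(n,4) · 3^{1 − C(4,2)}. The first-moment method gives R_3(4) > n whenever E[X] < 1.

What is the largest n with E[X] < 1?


We need C(n, 4) · 3^{1 − 6} < 1, i.e. C(n, 4) < 3^{6 − 1} = 243.
Check values of n near the boundary:
  n = 6: C(6, 4) = 15; 15 < 243? YES
  n = 7: C(7, 4) = 35; 35 < 243? YES
  n = 8: C(8, 4) = 70; 70 < 243? YES
  n = 9: C(9, 4) = 126; 126 < 243? YES
  n = 10: C(10, 4) = 210; 210 < 243? YES
  n = 11: C(11, 4) = 330; 330 < 243? NO
  n = 12: C(12, 4) = 495; 495 < 243? NO
The largest n with C(n, 4) < 243 is n = 10 (where E[X] = 70/81 ≈ 0.86420). Hence R_3(4) > 10, i.e. R_3(4) ≥ 11.

Largest n = 10; hence R_3(4) > 10.


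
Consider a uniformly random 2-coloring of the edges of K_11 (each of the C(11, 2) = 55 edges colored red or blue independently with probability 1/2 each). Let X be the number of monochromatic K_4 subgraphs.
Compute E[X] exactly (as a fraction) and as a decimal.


Let X = Σ_S X_S over the C(11, 4) = 330 subsets S of size 4, where X_S = 1 if the K_4 on S is monochromatic.
For a fixed S, the K_4 on S has C(4, 2) = 6 edges. P[all 6 edges red] = (1/2)^6, and likewise for blue, so P[monochromatic] = 2·(1/2)^6 = 2^{1 − 6} = 1/32.
By linearity of expectation: E[X] = C(11, 4) · 2^{1 − 6} = 330 · 1/32 = 165/16.
Numerically: E[X] ≈ 10.3125.

E[X] = C(11,4)·2^(1−C(4,2)) = 165/16 ≈ 10.3125.


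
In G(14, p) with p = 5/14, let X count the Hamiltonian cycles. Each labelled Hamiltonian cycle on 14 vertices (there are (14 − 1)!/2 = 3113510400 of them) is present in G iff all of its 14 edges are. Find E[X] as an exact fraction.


K_14 has (14 − 1)!/2 = 3113510400 labelled Hamiltonian cycles.
For each such Hamiltonian cycle H, let X_H = 1 if all 14 edges of H are present in G. Then P[X_H = 1] = p^{14} = (5/14)^{14} = 6103515625/11112006825558016.
By linearity: E[X] = Σ_H E[X_H] = 3113510400 · p^{14} = 3113510400 · 6103515625/11112006825558016 = 5302276611328125/3100448333024.
Numerically: E[X] ≈ 1.71e+03.

E[X] = 3113510400 · (5/14)^{14} = 5302276611328125/3100448333024 ≈ 1.71e+03.


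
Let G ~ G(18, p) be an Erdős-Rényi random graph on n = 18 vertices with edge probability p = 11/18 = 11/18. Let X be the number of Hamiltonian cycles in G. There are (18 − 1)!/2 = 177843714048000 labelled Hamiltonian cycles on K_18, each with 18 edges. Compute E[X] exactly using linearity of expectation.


K_18 has (18 − 1)!/2 = 177843714048000 labelled Hamiltonian cycles.
For each such Hamiltonian cycle H, let X_H = 1 if all 18 edges of H are present in G. Then P[X_H = 1] = p^{18} = (11/18)^{18} = 5559917313492231481/39346408075296537575424.
By linearity: E[X] = Σ_H E[X_H] = 177843714048000 · p^{18} = 177843714048000 · 5559917313492231481/39346408075296537575424 = 82786473808235140223154875/3294258113514384.
Numerically: E[X] ≈ 2.51305e+10.

E[X] = 177843714048000 · (11/18)^{18} = 82786473808235140223154875/3294258113514384 ≈ 2.51305e+10.


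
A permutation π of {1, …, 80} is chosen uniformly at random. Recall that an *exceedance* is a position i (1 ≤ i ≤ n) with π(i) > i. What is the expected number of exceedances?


Write X = Σ_{i=1}^{80} X_i, where X_i = 1_{π(i) > i}.
For each fixed i, π(i) is uniform over {1, …, 80} (marginal of a uniform permutation), so P[π(i) > i] = (n − i)/n. Summing: Σ_{i=1}^{80} (n − i)/n = (0 + 1 + … + 79)/80 = 80(80 − 1)/(2·80) = (80 − 1)/2.
Hence E[X] = Σ_{i=1}^{80} (80 − i)/80 = 79/2 ≈ 39.500000.

E[X] = 79/2 = 39.500000.


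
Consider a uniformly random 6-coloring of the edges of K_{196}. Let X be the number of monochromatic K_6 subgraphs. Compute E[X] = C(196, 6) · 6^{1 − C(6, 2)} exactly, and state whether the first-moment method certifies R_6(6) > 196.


E[X] = C(196, 6) · 6^{1 − 15} = 72887293024 · 6^{−14} = 72887293024/78364164096.
As a reduced fraction: E[X] = 2277727907/2448880128 ≈ 0.93011.
Is E[X] < 1? YES.
Since E[X] < 1, there exists a 6-coloring of K_{196} with no monochromatic K_6; hence R_6(6) > 196.

E[X] = 2277727907/2448880128 ≈ 0.93011; E[X] < 1, so R_6(6) > 196.


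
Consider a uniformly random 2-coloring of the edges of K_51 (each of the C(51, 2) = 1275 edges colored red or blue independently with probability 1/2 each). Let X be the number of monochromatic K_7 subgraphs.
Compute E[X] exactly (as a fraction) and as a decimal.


Let X = Σ_S X_S over the C(51, 7) = 115775100 subsets S of size 7, where X_S = 1 if the K_7 on S is monochromatic.
For a fixed S, the K_7 on S has C(7, 2) = 21 edges. P[all 21 edges red] = (1/2)^21, and likewise for blue, so P[monochromatic] = 2·(1/2)^21 = 2^{1 − 21} = 1/1048576.
By linearity of expectation: E[X] = C(51, 7) · 2^{1 − 21} = 115775100 · 1/1048576 = 28943775/262144.
Numerically: E[X] ≈ 110.412.

E[X] = C(51,7)·2^(1−C(7,2)) = 28943775/262144 ≈ 110.412.


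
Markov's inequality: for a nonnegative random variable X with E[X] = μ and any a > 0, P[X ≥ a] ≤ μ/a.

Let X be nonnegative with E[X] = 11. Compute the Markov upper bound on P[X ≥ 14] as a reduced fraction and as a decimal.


μ = E[X] = 11, a = 14.
Markov: P[X ≥ 14] ≤ μ/a = (11)/14 = 11/14.
Numerically: ≈ 0.78571.
(Since a = 14 > μ = 11.00000, the bound 11/14 is < 1 and informative.)

P[X ≥ 14] ≤ 11/14 ≈ 0.78571.


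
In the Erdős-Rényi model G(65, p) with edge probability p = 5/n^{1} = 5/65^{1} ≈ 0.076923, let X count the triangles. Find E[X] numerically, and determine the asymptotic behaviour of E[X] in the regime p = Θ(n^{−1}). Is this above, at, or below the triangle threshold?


Number of potential triangles: C(65, 3) = 43680.
Each occurs with probability p³ ≈ (0.076923)³ ≈ 4.5516614e-04.
By linearity: E[X] = C(65, 3)·p³ ≈ 43680 · 4.5516614e-04 ≈ 19.88166.
Here α = 1, so p = 5/n is exactly at the triangle threshold p ~ 1/n. Asymptotically E[X] → c³/6 = 5³/6 = 125/6 ≈ 20.83333, a bounded constant. In this regime the triangle count is asymptotically Poisson(c³/6).

E[X] ≈ 19.88166; in regime p = Θ(1/n^{1}) E[X] stays bounded (at the triangle threshold p ~ 1/n).


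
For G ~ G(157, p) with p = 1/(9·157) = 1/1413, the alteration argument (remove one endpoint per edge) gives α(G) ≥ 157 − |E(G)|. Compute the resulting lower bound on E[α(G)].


E[|E(G)|] = C(157, 2)·p = 12246 · (1/1413) = 26/3.
E[α(G)] ≥ n − E[|E(G)|] = 157 − 26/3 = 445/3.
Numerically: ≈ 148.3333.
(This is only a lower bound; the true E[α(G)] may be larger.)

E[α(G)] ≥ 445/3 ≈ 148.3333.
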